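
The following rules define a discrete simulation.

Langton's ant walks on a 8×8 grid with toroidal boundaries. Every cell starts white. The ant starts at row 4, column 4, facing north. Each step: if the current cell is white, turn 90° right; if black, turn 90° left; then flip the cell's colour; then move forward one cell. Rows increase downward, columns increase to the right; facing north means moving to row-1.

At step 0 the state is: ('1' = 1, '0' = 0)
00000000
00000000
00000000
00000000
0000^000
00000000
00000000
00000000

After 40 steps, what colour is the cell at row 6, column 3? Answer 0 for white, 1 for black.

1

k=0  00000000
00000000
00000000
00000000
0000^000
00000000
00000000
00000000
k=1  00000000
00000000
00000000
00000000
00001>00
00000000
00000000
00000000
k=2  00000000
00000000
00000000
00000000
00001100
00000v00
00000000
00000000
k=3  00000000
00000000
00000000
00000000
00001100
0000<100
00000000
00000000
k=4  00000000
00000000
00000000
00000000
0000^100
00001100
00000000
00000000
k=5  00000000
00000000
00000000
00000000
000<0100
00001100
00000000
00000000
k=6  00000000
00000000
00000000
000^0000
00010100
00001100
00000000
00000000
k=7  00000000
00000000
00000000
0001>000
00010100
00001100
00000000
00000000
k=8  00000000
00000000
00000000
00011000
0001v100
00001100
00000000
00000000
k=9  00000000
00000000
00000000
00011000
000<1100
00001100
00000000
00000000
k=10  00000000
00000000
00000000
00011000
00001100
000v1100
00000000
00000000
k=11  00000000
00000000
00000000
00011000
00001100
00<11100
00000000
00000000
k=12  00000000
00000000
00000000
00011000
00^01100
00111100
00000000
00000000
k=13  00000000
00000000
00000000
00011000
001>1100
00111100
00000000
00000000
k=14  00000000
00000000
00000000
00011000
00111100
001v1100
00000000
00000000
k=15  00000000
00000000
00000000
00011000
00111100
0010>100
00000000
00000000
k=16  00000000
00000000
00000000
00011000
0011^100
00100100
00000000
00000000
k=17  00000000
00000000
00000000
00011000
001<0100
00100100
00000000
00000000
k=18  00000000
00000000
00000000
00011000
00100100
001v0100
00000000
00000000
k=19  00000000
00000000
00000000
00011000
00100100
00<10100
00000000
00000000
k=20  00000000
00000000
00000000
00011000
00100100
00010100
00v00000
00000000
k=21  00000000
00000000
00000000
00011000
00100100
00010100
0<100000
00000000
k=22  00000000
00000000
00000000
00011000
00100100
0^010100
01100000
00000000
k=23  00000000
00000000
00000000
00011000
00100100
01>10100
01100000
00000000
k=24  00000000
00000000
00000000
00011000
00100100
01110100
01v00000
00000000
k=25  00000000
00000000
00000000
00011000
00100100
01110100
010>0000
00000000
k=26  00000000
00000000
00000000
00011000
00100100
01110100
01010000
000v0000
k=27  00000000
00000000
00000000
00011000
00100100
01110100
01010000
00<10000
k=28  00000000
00000000
00000000
00011000
00100100
01110100
01^10000
00110000
k=29  00000000
00000000
00000000
00011000
00100100
01110100
011>0000
00110000
k=30  00000000
00000000
00000000
00011000
00100100
011^0100
01100000
00110000
k=31  00000000
00000000
00000000
00011000
00100100
01<00100
01100000
00110000
k=32  00000000
00000000
00000000
00011000
00100100
01000100
01v00000
00110000
k=33  00000000
00000000
00000000
00011000
00100100
01000100
010>0000
00110000
k=34  00000000
00000000
00000000
00011000
00100100
01000100
01010000
001v0000
k=35  00000000
00000000
00000000
00011000
00100100
01000100
01010000
0010>000
k=36  0000v000
00000000
00000000
00011000
00100100
01000100
01010000
00101000
k=37  000<1000
00000000
00000000
00011000
00100100
01000100
01010000
00101000
k=38  00011000
00000000
00000000
00011000
00100100
01000100
01010000
001^1000
k=39  00011000
00000000
00000000
00011000
00100100
01000100
01010000
0011>000
k=40  00011000
00000000
00000000
00011000
00100100
01000100
0101^000
00110000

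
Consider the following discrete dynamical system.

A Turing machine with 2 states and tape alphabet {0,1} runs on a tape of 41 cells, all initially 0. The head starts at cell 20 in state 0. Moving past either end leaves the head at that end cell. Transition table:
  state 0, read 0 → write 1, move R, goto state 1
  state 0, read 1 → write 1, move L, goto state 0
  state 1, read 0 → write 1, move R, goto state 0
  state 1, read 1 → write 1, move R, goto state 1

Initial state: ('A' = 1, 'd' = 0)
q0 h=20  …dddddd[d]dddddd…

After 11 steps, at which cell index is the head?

gen 0: q0 h=20  …dddddd[d]dddddd…
gen 1: q1 h=21  …dddddA[d]dddddd…
gen 2: q0 h=22  …ddddAA[d]dddddd…
gen 3: q1 h=23  …dddAAA[d]dddddd…
gen 4: q0 h=24  …ddAAAA[d]dddddd…
gen 5: q1 h=25  …dAAAAA[d]dddddd…
gen 6: q0 h=26  …AAAAAA[d]dddddd…
gen 7: q1 h=27  …AAAAAA[d]dddddd…
gen 8: q0 h=28  …AAAAAA[d]dddddd…
gen 9: q1 h=29  …AAAAAA[d]dddddd…
gen 10: q0 h=30  …AAAAAA[d]dddddd…
gen 11: q1 h=31  …AAAAAA[d]dddddd…

31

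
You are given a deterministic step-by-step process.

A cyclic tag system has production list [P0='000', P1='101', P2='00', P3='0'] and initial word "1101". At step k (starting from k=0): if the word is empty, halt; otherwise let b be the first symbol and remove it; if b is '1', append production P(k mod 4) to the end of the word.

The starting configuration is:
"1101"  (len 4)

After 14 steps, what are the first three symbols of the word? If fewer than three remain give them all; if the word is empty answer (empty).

100

0) "1101"  (len 4)
1) "101000"  (len 6)
2) "01000101"  (len 8)
3) "1000101"  (len 7)
4) "0001010"  (len 7)
5) "001010"  (len 6)
6) "01010"  (len 5)
7) "1010"  (len 4)
8) "0100"  (len 4)
9) "100"  (len 3)
10) "00101"  (len 5)
11) "0101"  (len 4)
12) "101"  (len 3)
13) "01000"  (len 5)
14) "1000"  (len 4)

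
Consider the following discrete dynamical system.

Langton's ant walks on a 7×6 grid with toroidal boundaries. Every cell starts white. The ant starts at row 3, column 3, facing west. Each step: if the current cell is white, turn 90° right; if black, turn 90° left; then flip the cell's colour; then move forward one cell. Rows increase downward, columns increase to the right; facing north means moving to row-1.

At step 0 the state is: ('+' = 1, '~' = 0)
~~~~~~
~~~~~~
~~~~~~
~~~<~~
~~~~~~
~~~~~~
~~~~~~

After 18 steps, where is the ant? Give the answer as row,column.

[0] ~~~~~~
~~~~~~
~~~~~~
~~~<~~
~~~~~~
~~~~~~
~~~~~~
[1] ~~~~~~
~~~~~~
~~~^~~
~~~+~~
~~~~~~
~~~~~~
~~~~~~
[2] ~~~~~~
~~~~~~
~~~+>~
~~~+~~
~~~~~~
~~~~~~
~~~~~~
[3] ~~~~~~
~~~~~~
~~~++~
~~~+v~
~~~~~~
~~~~~~
~~~~~~
[4] ~~~~~~
~~~~~~
~~~++~
~~~<+~
~~~~~~
~~~~~~
~~~~~~
[5] ~~~~~~
~~~~~~
~~~++~
~~~~+~
~~~v~~
~~~~~~
~~~~~~
[6] ~~~~~~
~~~~~~
~~~++~
~~~~+~
~~<+~~
~~~~~~
~~~~~~
[7] ~~~~~~
~~~~~~
~~~++~
~~^~+~
~~++~~
~~~~~~
~~~~~~
[8] ~~~~~~
~~~~~~
~~~++~
~~+>+~
~~++~~
~~~~~~
~~~~~~
[9] ~~~~~~
~~~~~~
~~~++~
~~+++~
~~+v~~
~~~~~~
~~~~~~
[10] ~~~~~~
~~~~~~
~~~++~
~~+++~
~~+~>~
~~~~~~
~~~~~~
[11] ~~~~~~
~~~~~~
~~~++~
~~+++~
~~+~+~
~~~~v~
~~~~~~
[12] ~~~~~~
~~~~~~
~~~++~
~~+++~
~~+~+~
~~~<+~
~~~~~~
[13] ~~~~~~
~~~~~~
~~~++~
~~+++~
~~+^+~
~~~++~
~~~~~~
[14] ~~~~~~
~~~~~~
~~~++~
~~+++~
~~++>~
~~~++~
~~~~~~
[15] ~~~~~~
~~~~~~
~~~++~
~~++^~
~~++~~
~~~++~
~~~~~~
[16] ~~~~~~
~~~~~~
~~~++~
~~+<~~
~~++~~
~~~++~
~~~~~~
[17] ~~~~~~
~~~~~~
~~~++~
~~+~~~
~~+v~~
~~~++~
~~~~~~
[18] ~~~~~~
~~~~~~
~~~++~
~~+~~~
~~+~>~
~~~++~
~~~~~~

4,4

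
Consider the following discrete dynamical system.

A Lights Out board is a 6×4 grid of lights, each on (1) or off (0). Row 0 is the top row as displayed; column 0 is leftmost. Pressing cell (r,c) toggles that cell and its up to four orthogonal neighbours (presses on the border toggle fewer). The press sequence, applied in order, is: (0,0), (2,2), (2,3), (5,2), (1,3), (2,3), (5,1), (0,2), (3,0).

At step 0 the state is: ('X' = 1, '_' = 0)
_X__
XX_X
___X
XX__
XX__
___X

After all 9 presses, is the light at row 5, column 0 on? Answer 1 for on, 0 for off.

1

gen 0: _X__
XX_X
___X
XX__
XX__
___X
gen 1: X___
_X_X
___X
XX__
XX__
___X
gen 2: X___
_XXX
_XX_
XXX_
XX__
___X
gen 3: X___
_XX_
_X_X
XXXX
XX__
___X
gen 4: X___
_XX_
_X_X
XXXX
XXX_
_XX_
gen 5: X__X
_X_X
_X__
XXXX
XXX_
_XX_
gen 6: X__X
_X__
_XXX
XXX_
XXX_
_XX_
gen 7: X__X
_X__
_XXX
XXX_
X_X_
X___
gen 8: XXX_
_XX_
_XXX
XXX_
X_X_
X___
gen 9: XXX_
_XX_
XXXX
__X_
__X_
X___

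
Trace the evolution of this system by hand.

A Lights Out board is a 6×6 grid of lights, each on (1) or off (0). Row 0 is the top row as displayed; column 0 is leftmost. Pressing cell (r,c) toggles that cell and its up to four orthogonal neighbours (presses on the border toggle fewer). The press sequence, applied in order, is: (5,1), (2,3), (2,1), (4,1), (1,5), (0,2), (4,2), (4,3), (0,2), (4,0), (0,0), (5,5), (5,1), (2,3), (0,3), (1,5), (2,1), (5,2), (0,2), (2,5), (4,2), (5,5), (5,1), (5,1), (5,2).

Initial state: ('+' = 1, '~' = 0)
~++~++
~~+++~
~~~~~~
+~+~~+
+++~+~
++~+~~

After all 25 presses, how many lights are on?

16

t=0: ~++~++
~~+++~
~~~~~~
+~+~~+
+++~+~
++~+~~
t=1: ~++~++
~~+++~
~~~~~~
+~+~~+
+~+~+~
~~++~~
t=2: ~++~++
~~+~+~
~~+++~
+~++~+
+~+~+~
~~++~~
t=3: ~++~++
~++~+~
++~++~
++++~+
+~+~+~
~~++~~
t=4: ~++~++
~++~+~
++~++~
+~++~+
~+~~+~
~+++~~
t=5: ~++~+~
~++~~+
++~+++
+~++~+
~+~~+~
~+++~~
t=6: ~~~++~
~+~~~+
++~+++
+~++~+
~+~~+~
~+++~~
t=7: ~~~++~
~+~~~+
++~+++
+~~+~+
~~+++~
~+~+~~
t=8: ~~~++~
~+~~~+
++~+++
+~~~~+
~~~~~~
~+~~~~
t=9: ~++~+~
~++~~+
++~+++
+~~~~+
~~~~~~
~+~~~~
t=10: ~++~+~
~++~~+
++~+++
~~~~~+
++~~~~
++~~~~
t=11: +~+~+~
+++~~+
++~+++
~~~~~+
++~~~~
++~~~~
t=12: +~+~+~
+++~~+
++~+++
~~~~~+
++~~~+
++~~++
t=13: +~+~+~
+++~~+
++~+++
~~~~~+
+~~~~+
~~+~++
t=14: +~+~+~
++++~+
+++~~+
~~~+~+
+~~~~+
~~+~++
t=15: +~~+~~
+++~~+
+++~~+
~~~+~+
+~~~~+
~~+~++
t=16: +~~+~+
+++~+~
+++~~~
~~~+~+
+~~~~+
~~+~++
t=17: +~~+~+
+~+~+~
~~~~~~
~+~+~+
+~~~~+
~~+~++
t=18: +~~+~+
+~+~+~
~~~~~~
~+~+~+
+~+~~+
~+~+++
t=19: +++~~+
+~~~+~
~~~~~~
~+~+~+
+~+~~+
~+~+++
t=20: +++~~+
+~~~++
~~~~++
~+~+~~
+~+~~+
~+~+++
t=21: +++~~+
+~~~++
~~~~++
~+++~~
++~+~+
~+++++
t=22: +++~~+
+~~~++
~~~~++
~+++~~
++~+~~
~+++~~
t=23: +++~~+
+~~~++
~~~~++
~+++~~
+~~+~~
+~~+~~
t=24: +++~~+
+~~~++
~~~~++
~+++~~
++~+~~
~+++~~
t=25: +++~~+
+~~~++
~~~~++
~+++~~
++++~~
~~~~~~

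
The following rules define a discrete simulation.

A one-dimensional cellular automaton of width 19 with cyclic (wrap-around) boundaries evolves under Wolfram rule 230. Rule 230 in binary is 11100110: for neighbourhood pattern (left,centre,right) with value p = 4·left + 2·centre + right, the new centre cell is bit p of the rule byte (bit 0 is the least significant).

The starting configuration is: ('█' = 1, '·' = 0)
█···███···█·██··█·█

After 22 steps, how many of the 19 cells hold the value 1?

16

step 0: █···███···█·██··█·█
step 1: █··█·██··███·█·███·
step 2: █·███·█·█·█████·███
step 3: ██·███████·█████·██
step 4: ███·███████·█████·█
step 5: ████·███████·█████·
step 6: ·████·███████·█████
step 7: █·████·███████·████
step 8: ██·████·███████·███
step 9: ███·████·███████·██
step 10: ████·████·███████·█
step 11: █████·████·███████·
step 12: ·█████·████·███████
step 13: █·█████·████·██████
step 14: ██·█████·████·█████
step 15: ███·█████·████·████
step 16: ████·█████·████·███
step 17: █████·█████·████·██
step 18: ██████·█████·████·█
step 19: ███████·█████·████·
step 20: ·███████·█████·████
step 21: █·███████·█████·███
step 22: ██·███████·█████·██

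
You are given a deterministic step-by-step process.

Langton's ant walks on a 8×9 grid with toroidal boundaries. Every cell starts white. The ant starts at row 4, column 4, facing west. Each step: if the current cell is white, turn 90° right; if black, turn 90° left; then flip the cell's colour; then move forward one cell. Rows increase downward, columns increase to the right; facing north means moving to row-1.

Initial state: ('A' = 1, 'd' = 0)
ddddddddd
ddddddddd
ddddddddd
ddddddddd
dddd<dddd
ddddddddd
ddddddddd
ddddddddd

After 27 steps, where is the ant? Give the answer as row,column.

6,7

0) ddddddddd
ddddddddd
ddddddddd
ddddddddd
dddd<dddd
ddddddddd
ddddddddd
ddddddddd
1) ddddddddd
ddddddddd
ddddddddd
dddd^dddd
ddddAdddd
ddddddddd
ddddddddd
ddddddddd
2) ddddddddd
ddddddddd
ddddddddd
ddddA>ddd
ddddAdddd
ddddddddd
ddddddddd
ddddddddd
3) ddddddddd
ddddddddd
ddddddddd
ddddAAddd
ddddAvddd
ddddddddd
ddddddddd
ddddddddd
4) ddddddddd
ddddddddd
ddddddddd
ddddAAddd
dddd<Addd
ddddddddd
ddddddddd
ddddddddd
5) ddddddddd
ddddddddd
ddddddddd
ddddAAddd
dddddAddd
ddddvdddd
ddddddddd
ddddddddd
6) ddddddddd
ddddddddd
ddddddddd
ddddAAddd
dddddAddd
ddd<Adddd
ddddddddd
ddddddddd
7) ddddddddd
ddddddddd
ddddddddd
ddddAAddd
ddd^dAddd
dddAAdddd
ddddddddd
ddddddddd
8) ddddddddd
ddddddddd
ddddddddd
ddddAAddd
dddA>Addd
dddAAdddd
ddddddddd
ddddddddd
9) ddddddddd
ddddddddd
ddddddddd
ddddAAddd
dddAAAddd
dddAvdddd
ddddddddd
ddddddddd
10) ddddddddd
ddddddddd
ddddddddd
ddddAAddd
dddAAAddd
dddAd>ddd
ddddddddd
ddddddddd
11) ddddddddd
ddddddddd
ddddddddd
ddddAAddd
dddAAAddd
dddAdAddd
dddddvddd
ddddddddd
12) ddddddddd
ddddddddd
ddddddddd
ddddAAddd
dddAAAddd
dddAdAddd
dddd<Addd
ddddddddd
13) ddddddddd
ddddddddd
ddddddddd
ddddAAddd
dddAAAddd
dddA^Addd
ddddAAddd
ddddddddd
14) ddddddddd
ddddddddd
ddddddddd
ddddAAddd
dddAAAddd
dddAA>ddd
ddddAAddd
ddddddddd
15) ddddddddd
ddddddddd
ddddddddd
ddddAAddd
dddAA^ddd
dddAAdddd
ddddAAddd
ddddddddd
16) ddddddddd
ddddddddd
ddddddddd
ddddAAddd
dddA<dddd
dddAAdddd
ddddAAddd
ddddddddd
17) ddddddddd
ddddddddd
ddddddddd
ddddAAddd
dddAddddd
dddAvdddd
ddddAAddd
ddddddddd
18) ddddddddd
ddddddddd
ddddddddd
ddddAAddd
dddAddddd
dddAd>ddd
ddddAAddd
ddddddddd
19) ddddddddd
ddddddddd
ddddddddd
ddddAAddd
dddAddddd
dddAdAddd
ddddAvddd
ddddddddd
20) ddddddddd
ddddddddd
ddddddddd
ddddAAddd
dddAddddd
dddAdAddd
ddddAd>dd
ddddddddd
21) ddddddddd
ddddddddd
ddddddddd
ddddAAddd
dddAddddd
dddAdAddd
ddddAdAdd
ddddddvdd
22) ddddddddd
ddddddddd
ddddddddd
ddddAAddd
dddAddddd
dddAdAddd
ddddAdAdd
ddddd<Add
23) ddddddddd
ddddddddd
ddddddddd
ddddAAddd
dddAddddd
dddAdAddd
ddddA^Add
dddddAAdd
24) ddddddddd
ddddddddd
ddddddddd
ddddAAddd
dddAddddd
dddAdAddd
ddddAA>dd
dddddAAdd
25) ddddddddd
ddddddddd
ddddddddd
ddddAAddd
dddAddddd
dddAdA^dd
ddddAAddd
dddddAAdd
26) ddddddddd
ddddddddd
ddddddddd
ddddAAddd
dddAddddd
dddAdAA>d
ddddAAddd
dddddAAdd
27) ddddddddd
ddddddddd
ddddddddd
ddddAAddd
dddAddddd
dddAdAAAd
ddddAAdvd
dddddAAdd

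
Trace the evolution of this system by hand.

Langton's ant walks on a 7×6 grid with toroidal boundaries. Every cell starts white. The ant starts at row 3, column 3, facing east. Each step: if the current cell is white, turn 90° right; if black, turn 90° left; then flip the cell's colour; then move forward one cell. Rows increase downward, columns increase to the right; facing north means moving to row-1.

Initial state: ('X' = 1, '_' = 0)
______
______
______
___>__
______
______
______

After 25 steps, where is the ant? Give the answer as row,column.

2,1

t=0: ______
______
______
___>__
______
______
______
t=1: ______
______
______
___X__
___v__
______
______
t=2: ______
______
______
___X__
__<X__
______
______
t=3: ______
______
______
__^X__
__XX__
______
______
t=4: ______
______
______
__X>__
__XX__
______
______
t=5: ______
______
___^__
__X___
__XX__
______
______
t=6: ______
______
___X>_
__X___
__XX__
______
______
t=7: ______
______
___XX_
__X_v_
__XX__
______
______
t=8: ______
______
___XX_
__X<X_
__XX__
______
______
t=9: ______
______
___^X_
__XXX_
__XX__
______
______
t=10: ______
______
__<_X_
__XXX_
__XX__
______
______
t=11: ______
__^___
__X_X_
__XXX_
__XX__
______
______
t=12: ______
__X>__
__X_X_
__XXX_
__XX__
______
______
t=13: ______
__XX__
__XvX_
__XXX_
__XX__
______
______
t=14: ______
__XX__
__<XX_
__XXX_
__XX__
______
______
t=15: ______
__XX__
___XX_
__vXX_
__XX__
______
______
t=16: ______
__XX__
___XX_
___>X_
__XX__
______
______
t=17: ______
__XX__
___^X_
____X_
__XX__
______
______
t=18: ______
__XX__
__<_X_
____X_
__XX__
______
______
t=19: ______
__^X__
__X_X_
____X_
__XX__
______
______
t=20: ______
_<_X__
__X_X_
____X_
__XX__
______
______
t=21: _^____
_X_X__
__X_X_
____X_
__XX__
______
______
t=22: _X>___
_X_X__
__X_X_
____X_
__XX__
______
______
t=23: _XX___
_XvX__
__X_X_
____X_
__XX__
______
______
t=24: _XX___
_<XX__
__X_X_
____X_
__XX__
______
______
t=25: _XX___
__XX__
_vX_X_
____X_
__XX__
______
______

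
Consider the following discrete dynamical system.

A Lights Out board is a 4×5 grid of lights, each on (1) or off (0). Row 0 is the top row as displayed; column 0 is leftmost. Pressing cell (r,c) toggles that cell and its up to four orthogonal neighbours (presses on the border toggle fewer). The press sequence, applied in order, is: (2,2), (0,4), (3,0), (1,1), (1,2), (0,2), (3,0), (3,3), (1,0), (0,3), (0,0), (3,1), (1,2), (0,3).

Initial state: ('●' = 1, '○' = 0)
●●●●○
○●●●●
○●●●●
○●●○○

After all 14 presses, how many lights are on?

12

gen 0: ●●●●○
○●●●●
○●●●●
○●●○○
gen 1: ●●●●○
○●○●●
○○○○●
○●○○○
gen 2: ●●●○●
○●○●○
○○○○●
○●○○○
gen 3: ●●●○●
○●○●○
●○○○●
●○○○○
gen 4: ●○●○●
●○●●○
●●○○●
●○○○○
gen 5: ●○○○●
●●○○○
●●●○●
●○○○○
gen 6: ●●●●●
●●●○○
●●●○●
●○○○○
gen 7: ●●●●●
●●●○○
○●●○●
○●○○○
gen 8: ●●●●●
●●●○○
○●●●●
○●●●●
gen 9: ○●●●●
○○●○○
●●●●●
○●●●●
gen 10: ○●○○○
○○●●○
●●●●●
○●●●●
gen 11: ●○○○○
●○●●○
●●●●●
○●●●●
gen 12: ●○○○○
●○●●○
●○●●●
●○○●●
gen 13: ●○●○○
●●○○○
●○○●●
●○○●●
gen 14: ●○○●●
●●○●○
●○○●●
●○○●●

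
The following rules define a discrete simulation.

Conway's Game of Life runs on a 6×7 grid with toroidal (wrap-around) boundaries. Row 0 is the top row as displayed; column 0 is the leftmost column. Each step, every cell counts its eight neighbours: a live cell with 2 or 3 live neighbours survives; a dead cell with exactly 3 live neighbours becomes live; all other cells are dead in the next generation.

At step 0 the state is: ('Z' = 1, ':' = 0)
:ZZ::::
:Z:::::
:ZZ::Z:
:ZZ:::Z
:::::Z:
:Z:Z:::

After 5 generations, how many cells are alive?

7

k=0  :ZZ::::
:Z:::::
:ZZ::Z:
:ZZ:::Z
:::::Z:
:Z:Z:::
k=1  ZZ:::::
Z::::::
:::::::
ZZZ::ZZ
ZZ:::::
:Z:::::
k=2  ZZ:::::
ZZ:::::
:::::::
::Z:::Z
:::::::
::Z::::
k=3  Z:Z::::
ZZ:::::
ZZ:::::
:::::::
:::::::
:Z:::::
k=4  Z:Z::::
::Z:::Z
ZZ:::::
:::::::
:::::::
:Z:::::
k=5  Z:Z::::
::Z:::Z
ZZ:::::
:::::::
:::::::
:Z:::::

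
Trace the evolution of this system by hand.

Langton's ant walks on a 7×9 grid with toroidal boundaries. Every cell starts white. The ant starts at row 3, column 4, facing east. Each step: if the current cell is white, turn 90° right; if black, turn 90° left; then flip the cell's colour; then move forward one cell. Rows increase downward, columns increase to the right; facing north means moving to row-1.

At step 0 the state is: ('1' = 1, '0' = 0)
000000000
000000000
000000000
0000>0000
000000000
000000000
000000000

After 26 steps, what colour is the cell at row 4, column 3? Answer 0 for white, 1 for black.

1

t=0: 000000000
000000000
000000000
0000>0000
000000000
000000000
000000000
t=1: 000000000
000000000
000000000
000010000
0000v0000
000000000
000000000
t=2: 000000000
000000000
000000000
000010000
000<10000
000000000
000000000
t=3: 000000000
000000000
000000000
000^10000
000110000
000000000
000000000
t=4: 000000000
000000000
000000000
0001>0000
000110000
000000000
000000000
t=5: 000000000
000000000
0000^0000
000100000
000110000
000000000
000000000
t=6: 000000000
000000000
00001>000
000100000
000110000
000000000
000000000
t=7: 000000000
000000000
000011000
00010v000
000110000
000000000
000000000
t=8: 000000000
000000000
000011000
0001<1000
000110000
000000000
000000000
t=9: 000000000
000000000
0000^1000
000111000
000110000
000000000
000000000
t=10: 000000000
000000000
000<01000
000111000
000110000
000000000
000000000
t=11: 000000000
000^00000
000101000
000111000
000110000
000000000
000000000
t=12: 000000000
0001>0000
000101000
000111000
000110000
000000000
000000000
t=13: 000000000
000110000
0001v1000
000111000
000110000
000000000
000000000
t=14: 000000000
000110000
000<11000
000111000
000110000
000000000
000000000
t=15: 000000000
000110000
000011000
000v11000
000110000
000000000
000000000
t=16: 000000000
000110000
000011000
0000>1000
000110000
000000000
000000000
t=17: 000000000
000110000
0000^1000
000001000
000110000
000000000
000000000
t=18: 000000000
000110000
000<01000
000001000
000110000
000000000
000000000
t=19: 000000000
000^10000
000101000
000001000
000110000
000000000
000000000
t=20: 000000000
00<010000
000101000
000001000
000110000
000000000
000000000
t=21: 00^000000
001010000
000101000
000001000
000110000
000000000
000000000
t=22: 001>00000
001010000
000101000
000001000
000110000
000000000
000000000
t=23: 001100000
001v10000
000101000
000001000
000110000
000000000
000000000
t=24: 001100000
00<110000
000101000
000001000
000110000
000000000
000000000
t=25: 001100000
000110000
00v101000
000001000
000110000
000000000
000000000
t=26: 001100000
000110000
0<1101000
000001000
000110000
000000000
000000000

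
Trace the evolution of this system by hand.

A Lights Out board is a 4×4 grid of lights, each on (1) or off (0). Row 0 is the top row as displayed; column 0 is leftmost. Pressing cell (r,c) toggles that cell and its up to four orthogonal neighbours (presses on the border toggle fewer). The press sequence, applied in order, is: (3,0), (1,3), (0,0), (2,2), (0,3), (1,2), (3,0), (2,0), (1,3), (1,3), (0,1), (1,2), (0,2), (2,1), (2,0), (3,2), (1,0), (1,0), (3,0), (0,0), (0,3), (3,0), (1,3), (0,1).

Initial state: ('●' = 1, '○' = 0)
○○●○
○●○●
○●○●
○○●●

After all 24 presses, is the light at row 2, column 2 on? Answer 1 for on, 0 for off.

1

0) ○○●○
○●○●
○●○●
○○●●
1) ○○●○
○●○●
●●○●
●●●●
2) ○○●●
○●●○
●●○○
●●●●
3) ●●●●
●●●○
●●○○
●●●●
4) ●●●●
●●○○
●○●●
●●○●
5) ●●○○
●●○●
●○●●
●●○●
6) ●●●○
●○●○
●○○●
●●○●
7) ●●●○
●○●○
○○○●
○○○●
8) ●●●○
○○●○
●●○●
●○○●
9) ●●●●
○○○●
●●○○
●○○●
10) ●●●○
○○●○
●●○●
●○○●
11) ○○○○
○●●○
●●○●
●○○●
12) ○○●○
○○○●
●●●●
●○○●
13) ○●○●
○○●●
●●●●
●○○●
14) ○●○●
○●●●
○○○●
●●○●
15) ○●○●
●●●●
●●○●
○●○●
16) ○●○●
●●●●
●●●●
○○●○
17) ●●○●
○○●●
○●●●
○○●○
18) ○●○●
●●●●
●●●●
○○●○
19) ○●○●
●●●●
○●●●
●●●○
20) ●○○●
○●●●
○●●●
●●●○
21) ●○●○
○●●○
○●●●
●●●○
22) ●○●○
○●●○
●●●●
○○●○
23) ●○●●
○●○●
●●●○
○○●○
24) ○●○●
○○○●
●●●○
○○●○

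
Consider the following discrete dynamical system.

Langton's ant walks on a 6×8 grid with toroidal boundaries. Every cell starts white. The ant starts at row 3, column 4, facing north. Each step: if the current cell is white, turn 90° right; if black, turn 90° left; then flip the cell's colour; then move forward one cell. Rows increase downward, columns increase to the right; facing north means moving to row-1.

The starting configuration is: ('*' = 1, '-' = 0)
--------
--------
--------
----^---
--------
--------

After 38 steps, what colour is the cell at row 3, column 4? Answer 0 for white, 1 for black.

0

step 0: --------
--------
--------
----^---
--------
--------
step 1: --------
--------
--------
----*>--
--------
--------
step 2: --------
--------
--------
----**--
-----v--
--------
step 3: --------
--------
--------
----**--
----<*--
--------
step 4: --------
--------
--------
----^*--
----**--
--------
step 5: --------
--------
--------
---<-*--
----**--
--------
step 6: --------
--------
---^----
---*-*--
----**--
--------
step 7: --------
--------
---*>---
---*-*--
----**--
--------
step 8: --------
--------
---**---
---*v*--
----**--
--------
step 9: --------
--------
---**---
---<**--
----**--
--------
step 10: --------
--------
---**---
----**--
---v**--
--------
step 11: --------
--------
---**---
----**--
--<***--
--------
step 12: --------
--------
---**---
--^-**--
--****--
--------
step 13: --------
--------
---**---
--*>**--
--****--
--------
step 14: --------
--------
---**---
--****--
--*v**--
--------
step 15: --------
--------
---**---
--****--
--*->*--
--------
step 16: --------
--------
---**---
--**^*--
--*--*--
--------
step 17: --------
--------
---**---
--*<-*--
--*--*--
--------
step 18: --------
--------
---**---
--*--*--
--*v-*--
--------
step 19: --------
--------
---**---
--*--*--
--<*-*--
--------
step 20: --------
--------
---**---
--*--*--
---*-*--
--v-----
step 21: --------
--------
---**---
--*--*--
---*-*--
-<*-----
step 22: --------
--------
---**---
--*--*--
-^-*-*--
-**-----
step 23: --------
--------
---**---
--*--*--
-*>*-*--
-**-----
step 24: --------
--------
---**---
--*--*--
-***-*--
-*v-----
step 25: --------
--------
---**---
--*--*--
-***-*--
-*->----
step 26: ---v----
--------
---**---
--*--*--
-***-*--
-*-*----
step 27: --<*----
--------
---**---
--*--*--
-***-*--
-*-*----
step 28: --**----
--------
---**---
--*--*--
-***-*--
-*^*----
step 29: --**----
--------
---**---
--*--*--
-***-*--
-**>----
step 30: --**----
--------
---**---
--*--*--
-**^-*--
-**-----
step 31: --**----
--------
---**---
--*--*--
-*<--*--
-**-----
step 32: --**----
--------
---**---
--*--*--
-*---*--
-*v-----
step 33: --**----
--------
---**---
--*--*--
-*---*--
-*->----
step 34: --*v----
--------
---**---
--*--*--
-*---*--
-*-*----
step 35: --*->---
--------
---**---
--*--*--
-*---*--
-*-*----
step 36: --*-*---
----v---
---**---
--*--*--
-*---*--
-*-*----
step 37: --*-*---
---<*---
---**---
--*--*--
-*---*--
-*-*----
step 38: --*^*---
---**---
---**---
--*--*--
-*---*--
-*-*----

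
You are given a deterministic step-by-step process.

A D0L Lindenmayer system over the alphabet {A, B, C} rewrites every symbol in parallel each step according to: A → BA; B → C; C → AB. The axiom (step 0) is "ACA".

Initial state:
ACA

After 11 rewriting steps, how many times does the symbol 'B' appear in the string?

267

[0] ACA
[1] BAABBA
[2] CBABACCBA
[3] ABCBACBAABABCBA
[4] BACABCBAABCBABACBACABCBA
[5] CBAABBACABCBABACABCBACBAABCBAABBACABCBA
[6] ABCBABACCBAABBACABCBACBAABBACABCBAABCBABACABCBABACCBAABBACABCBA
[7] BACABCBACBAABABCBABACCBAABBACABCBAABCBABACCBAABBACABCBABACABCBACBAABBACABCBACBAABABCBABACCBAABBACABCBA
[8] CBAABBACABCBAABCBABACBACABCBACBAABABCBABACCBAABBACABCBABAC…BACCBAABBACABCBAABCBABACBACABCBACBAABABCBABACCBAABBACABCBA  (len 165)
[9] ABCBABACCBAABBACABCBABACABCBACBAABCBAABBACABCBAABCBABACBAC…AABCBAABBACABCBAABCBABACBACABCBACBAABABCBABACCBAABBACABCBA  (len 267)
[10] BACABCBACBAABABCBABACCBAABBACABCBACBAABBACABCBAABCBABACABC…AABCBAABBACABCBAABCBABACBACABCBACBAABABCBABACCBAABBACABCBA  (len 432)
[11] CBAABBACABCBAABCBABACBACABCBACBAABABCBABACCBAABBACABCBAABC…AABCBAABBACABCBAABCBABACBACABCBACBAABABCBABACCBAABBACABCBA  (len 699)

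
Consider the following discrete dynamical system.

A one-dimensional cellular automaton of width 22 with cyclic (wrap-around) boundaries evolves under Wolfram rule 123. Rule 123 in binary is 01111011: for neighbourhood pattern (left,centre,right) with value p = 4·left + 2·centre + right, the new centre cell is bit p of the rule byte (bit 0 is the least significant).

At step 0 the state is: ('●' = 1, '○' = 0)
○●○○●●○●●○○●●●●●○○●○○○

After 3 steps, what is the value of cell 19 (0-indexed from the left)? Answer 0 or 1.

gen 0: ○●○○●●○●●○○●●●●●○○●○○○
gen 1: ●○●●●●●●●●●●○○○●●●○●●●
gen 2: ●●●○○○○○○○○●●●●●○●●●○○
gen 3: ●○●●●●●●●●●●○○○●●●○●●●

1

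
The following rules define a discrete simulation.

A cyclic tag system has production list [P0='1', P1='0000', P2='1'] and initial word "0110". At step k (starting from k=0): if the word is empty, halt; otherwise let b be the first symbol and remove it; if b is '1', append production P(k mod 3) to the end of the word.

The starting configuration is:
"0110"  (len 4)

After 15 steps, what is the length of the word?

step 0: "0110"  (len 4)
step 1: "110"  (len 3)
step 2: "100000"  (len 6)
step 3: "000001"  (len 6)
step 4: "00001"  (len 5)
step 5: "0001"  (len 4)
step 6: "001"  (len 3)
step 7: "01"  (len 2)
step 8: "1"  (len 1)
step 9: "1"  (len 1)
step 10: "1"  (len 1)
step 11: "0000"  (len 4)
step 12: "000"  (len 3)
step 13: "00"  (len 2)
step 14: "0"  (len 1)
step 15: (halted — word empty)

0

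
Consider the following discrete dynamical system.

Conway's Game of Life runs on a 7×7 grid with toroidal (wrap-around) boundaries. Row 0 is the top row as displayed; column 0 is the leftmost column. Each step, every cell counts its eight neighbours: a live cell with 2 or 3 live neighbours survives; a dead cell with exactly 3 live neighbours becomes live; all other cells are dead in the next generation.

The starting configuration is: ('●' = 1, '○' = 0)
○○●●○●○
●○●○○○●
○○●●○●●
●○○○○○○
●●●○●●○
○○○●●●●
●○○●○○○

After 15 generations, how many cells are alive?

24

gen 0: ○○●●○●○
●○●○○○●
○○●●○●●
●○○○○○○
●●●○●●○
○○○●●●●
●○○●○○○
gen 1: ●○●●●○○
●○○○○○○
○○●●○●○
●○○○○○○
●●●○○○○
○○○○○○○
○○○○○○○
gen 2: ○●○●○○○
○○○○○○●
○●○○○○●
●○○●○○●
●●○○○○○
○●○○○○○
○○○●○○○
gen 3: ○○●○○○○
○○●○○○○
○○○○○●●
○○●○○○●
○●●○○○●
●●●○○○○
○○○○○○○
gen 4: ○○○○○○○
○○○○○○○
○○○○○●●
○●●○○○●
○○○●○○●
●○●○○○○
○○●○○○○
gen 5: ○○○○○○○
○○○○○○○
●○○○○●●
○○●○○○●
○○○●○○●
○●●●○○○
○●○○○○○
gen 6: ○○○○○○○
○○○○○○●
●○○○○●●
○○○○○○○
●●○●○○○
●●○●○○○
○●○○○○○
gen 7: ○○○○○○○
●○○○○●●
●○○○○●●
○●○○○○○
●●○○○○○
○○○○○○○
●●●○○○○
gen 8: ○○○○○○○
●○○○○●○
○●○○○●○
○●○○○○○
●●○○○○○
○○●○○○○
○●○○○○○
gen 9: ○○○○○○○
○○○○○○●
●●○○○○●
○●●○○○○
●●●○○○○
●○●○○○○
○○○○○○○
gen 10: ○○○○○○○
○○○○○○●
○●●○○○●
○○○○○○●
●○○●○○○
●○●○○○○
○○○○○○○
gen 11: ○○○○○○○
●○○○○○○
○○○○○●●
○●●○○○●
●●○○○○●
○●○○○○○
○○○○○○○
gen 12: ○○○○○○○
○○○○○○●
○●○○○●●
○●●○○○○
○○○○○○●
○●○○○○○
○○○○○○○
gen 13: ○○○○○○○
●○○○○●●
○●●○○●●
○●●○○●●
●●●○○○○
○○○○○○○
○○○○○○○
gen 14: ○○○○○○●
●●○○○●○
○○●○●○○
○○○●○●○
●○●○○○●
○●○○○○○
○○○○○○○
gen 15: ●○○○○○●
●●○○○●●
○●●●●●●
○●●●●●●
●●●○○○●
●●○○○○○
○○○○○○○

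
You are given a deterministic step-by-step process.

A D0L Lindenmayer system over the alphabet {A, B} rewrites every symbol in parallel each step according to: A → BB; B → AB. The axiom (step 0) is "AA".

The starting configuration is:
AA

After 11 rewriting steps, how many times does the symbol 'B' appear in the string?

[0] AA
[1] BBBB
[2] ABABABAB
[3] BBABBBABBBABBBAB
[4] ABABBBABABABBBABABABBBABABABBBAB
[5] BBABBBABABABBBABBBABBBABABABBBABBBABBBABABABBBABBBABBBABABABBBAB
[6] ABABBBABABABBBABBBABBBABABABBBABABABBBABABABBBABBBABBBABAB…ABABABBBABBBABBBABABABBBABABABBBABABABBBABBBABBBABABABBBAB  (len 128)
[7] BBABBBABABABBBABBBABBBABABABBBABABABBBABABABBBABBBABBBABAB…ABABABBBABBBABBBABABABBBABABABBBABABABBBABBBABBBABABABBBAB  (len 256)
[8] ABABBBABABABBBABBBABBBABABABBBABABABBBABABABBBABBBABBBABAB…ABABABBBABBBABBBABABABBBABABABBBABABABBBABBBABBBABABABBBAB  (len 512)
[9] BBABBBABABABBBABBBABBBABABABBBABABABBBABABABBBABBBABBBABAB…ABABABBBABBBABBBABABABBBABABABBBABABABBBABBBABBBABABABBBAB  (len 1024)
[10] ABABBBABABABBBABBBABBBABABABBBABABABBBABABABBBABBBABBBABAB…ABABABBBABBBABBBABABABBBABABABBBABABABBBABBBABBBABABABBBAB  (len 2048)
[11] BBABBBABABABBBABBBABBBABABABBBABABABBBABABABBBABBBABBBABAB…ABABABBBABBBABBBABABABBBABABABBBABABABBBABBBABBBABABABBBAB  (len 4096)

2732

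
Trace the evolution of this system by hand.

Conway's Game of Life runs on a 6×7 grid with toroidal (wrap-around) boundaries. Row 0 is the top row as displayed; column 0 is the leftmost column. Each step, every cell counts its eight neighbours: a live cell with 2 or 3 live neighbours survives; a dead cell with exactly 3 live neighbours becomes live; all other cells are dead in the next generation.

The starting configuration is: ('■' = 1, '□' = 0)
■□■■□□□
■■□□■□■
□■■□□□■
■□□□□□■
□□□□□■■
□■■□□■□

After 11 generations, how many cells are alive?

[0] ■□■■□□□
■■□□■□■
□■■□□□■
■□□□□□■
□□□□□■■
□■■□□■□
[1] □□□■■■□
□□□□□■■
□□■□□□□
□■□□□□□
□■□□□■□
■■■■■■□
[2] ■■□□□□□
□□□■□■■
□□□□□□□
□■■□□□□
□□□■□■■
■■□□□□□
[3] □■■□□□□
■□□□□□■
□□■□□□□
□□■□□□□
□□□□□□■
□■■□□□□
[4] □□■□□□□
■□■□□□□
□■□□□□□
□□□□□□□
□■■□□□□
■■■□□□□
[5] ■□■■□□□
□□■□□□□
□■□□□□□
□■■□□□□
■□■□□□□
■□□■□□□
[6] □□■■□□□
□□■■□□□
□■□□□□□
■□■□□□□
■□■■□□□
■□□■□□■
[7] □■□□■□□
□■□■□□□
□■□■□□□
■□■■□□□
■□■■□□□
■□□□■□■
[8] □■■■■■□
■■□■■□□
■■□■■□□
■□□□■□□
■□■□■□□
■□■□■■■
[9] □□□□□□□
□□□□□□■
□□□□□■■
■□■□■■■
■□□□■□□
■□□□□□□
[10] □□□□□□□
□□□□□■■
□□□□■□□
■■□■■□□
■□□■■□□
□□□□□□□
[11] □□□□□□□
□□□□□■□
■□□■■□■
■■■□□■□
■■■■■□□
□□□□□□□

14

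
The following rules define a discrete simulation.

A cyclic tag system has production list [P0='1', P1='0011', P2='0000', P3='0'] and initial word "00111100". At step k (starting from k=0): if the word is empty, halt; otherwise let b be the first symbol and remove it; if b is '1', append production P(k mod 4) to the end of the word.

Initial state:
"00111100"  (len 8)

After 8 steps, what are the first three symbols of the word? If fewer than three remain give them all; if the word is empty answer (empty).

000

t=0: "00111100"  (len 8)
t=1: "0111100"  (len 7)
t=2: "111100"  (len 6)
t=3: "111000000"  (len 9)
t=4: "110000000"  (len 9)
t=5: "100000001"  (len 9)
t=6: "000000010011"  (len 12)
t=7: "00000010011"  (len 11)
t=8: "0000010011"  (len 10)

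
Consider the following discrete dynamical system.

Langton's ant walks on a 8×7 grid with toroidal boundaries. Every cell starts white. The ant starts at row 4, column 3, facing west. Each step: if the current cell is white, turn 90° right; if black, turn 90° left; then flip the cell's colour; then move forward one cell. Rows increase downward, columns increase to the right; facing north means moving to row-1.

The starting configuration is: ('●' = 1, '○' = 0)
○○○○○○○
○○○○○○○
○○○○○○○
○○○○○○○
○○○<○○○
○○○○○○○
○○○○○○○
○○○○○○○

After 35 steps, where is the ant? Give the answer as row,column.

gen 0: ○○○○○○○
○○○○○○○
○○○○○○○
○○○○○○○
○○○<○○○
○○○○○○○
○○○○○○○
○○○○○○○
gen 1: ○○○○○○○
○○○○○○○
○○○○○○○
○○○^○○○
○○○●○○○
○○○○○○○
○○○○○○○
○○○○○○○
gen 2: ○○○○○○○
○○○○○○○
○○○○○○○
○○○●>○○
○○○●○○○
○○○○○○○
○○○○○○○
○○○○○○○
gen 3: ○○○○○○○
○○○○○○○
○○○○○○○
○○○●●○○
○○○●v○○
○○○○○○○
○○○○○○○
○○○○○○○
gen 4: ○○○○○○○
○○○○○○○
○○○○○○○
○○○●●○○
○○○<●○○
○○○○○○○
○○○○○○○
○○○○○○○
gen 5: ○○○○○○○
○○○○○○○
○○○○○○○
○○○●●○○
○○○○●○○
○○○v○○○
○○○○○○○
○○○○○○○
gen 6: ○○○○○○○
○○○○○○○
○○○○○○○
○○○●●○○
○○○○●○○
○○<●○○○
○○○○○○○
○○○○○○○
gen 7: ○○○○○○○
○○○○○○○
○○○○○○○
○○○●●○○
○○^○●○○
○○●●○○○
○○○○○○○
○○○○○○○
gen 8: ○○○○○○○
○○○○○○○
○○○○○○○
○○○●●○○
○○●>●○○
○○●●○○○
○○○○○○○
○○○○○○○
gen 9: ○○○○○○○
○○○○○○○
○○○○○○○
○○○●●○○
○○●●●○○
○○●v○○○
○○○○○○○
○○○○○○○
gen 10: ○○○○○○○
○○○○○○○
○○○○○○○
○○○●●○○
○○●●●○○
○○●○>○○
○○○○○○○
○○○○○○○
gen 11: ○○○○○○○
○○○○○○○
○○○○○○○
○○○●●○○
○○●●●○○
○○●○●○○
○○○○v○○
○○○○○○○
gen 12: ○○○○○○○
○○○○○○○
○○○○○○○
○○○●●○○
○○●●●○○
○○●○●○○
○○○<●○○
○○○○○○○
gen 13: ○○○○○○○
○○○○○○○
○○○○○○○
○○○●●○○
○○●●●○○
○○●^●○○
○○○●●○○
○○○○○○○
gen 14: ○○○○○○○
○○○○○○○
○○○○○○○
○○○●●○○
○○●●●○○
○○●●>○○
○○○●●○○
○○○○○○○
gen 15: ○○○○○○○
○○○○○○○
○○○○○○○
○○○●●○○
○○●●^○○
○○●●○○○
○○○●●○○
○○○○○○○
gen 16: ○○○○○○○
○○○○○○○
○○○○○○○
○○○●●○○
○○●<○○○
○○●●○○○
○○○●●○○
○○○○○○○
gen 17: ○○○○○○○
○○○○○○○
○○○○○○○
○○○●●○○
○○●○○○○
○○●v○○○
○○○●●○○
○○○○○○○
gen 18: ○○○○○○○
○○○○○○○
○○○○○○○
○○○●●○○
○○●○○○○
○○●○>○○
○○○●●○○
○○○○○○○
gen 19: ○○○○○○○
○○○○○○○
○○○○○○○
○○○●●○○
○○●○○○○
○○●○●○○
○○○●v○○
○○○○○○○
gen 20: ○○○○○○○
○○○○○○○
○○○○○○○
○○○●●○○
○○●○○○○
○○●○●○○
○○○●○>○
○○○○○○○
gen 21: ○○○○○○○
○○○○○○○
○○○○○○○
○○○●●○○
○○●○○○○
○○●○●○○
○○○●○●○
○○○○○v○
gen 22: ○○○○○○○
○○○○○○○
○○○○○○○
○○○●●○○
○○●○○○○
○○●○●○○
○○○●○●○
○○○○<●○
gen 23: ○○○○○○○
○○○○○○○
○○○○○○○
○○○●●○○
○○●○○○○
○○●○●○○
○○○●^●○
○○○○●●○
gen 24: ○○○○○○○
○○○○○○○
○○○○○○○
○○○●●○○
○○●○○○○
○○●○●○○
○○○●●>○
○○○○●●○
gen 25: ○○○○○○○
○○○○○○○
○○○○○○○
○○○●●○○
○○●○○○○
○○●○●^○
○○○●●○○
○○○○●●○
gen 26: ○○○○○○○
○○○○○○○
○○○○○○○
○○○●●○○
○○●○○○○
○○●○●●>
○○○●●○○
○○○○●●○
gen 27: ○○○○○○○
○○○○○○○
○○○○○○○
○○○●●○○
○○●○○○○
○○●○●●●
○○○●●○v
○○○○●●○
gen 28: ○○○○○○○
○○○○○○○
○○○○○○○
○○○●●○○
○○●○○○○
○○●○●●●
○○○●●<●
○○○○●●○
gen 29: ○○○○○○○
○○○○○○○
○○○○○○○
○○○●●○○
○○●○○○○
○○●○●^●
○○○●●●●
○○○○●●○
gen 30: ○○○○○○○
○○○○○○○
○○○○○○○
○○○●●○○
○○●○○○○
○○●○<○●
○○○●●●●
○○○○●●○
gen 31: ○○○○○○○
○○○○○○○
○○○○○○○
○○○●●○○
○○●○○○○
○○●○○○●
○○○●v●●
○○○○●●○
gen 32: ○○○○○○○
○○○○○○○
○○○○○○○
○○○●●○○
○○●○○○○
○○●○○○●
○○○●○>●
○○○○●●○
gen 33: ○○○○○○○
○○○○○○○
○○○○○○○
○○○●●○○
○○●○○○○
○○●○○^●
○○○●○○●
○○○○●●○
gen 34: ○○○○○○○
○○○○○○○
○○○○○○○
○○○●●○○
○○●○○○○
○○●○○●>
○○○●○○●
○○○○●●○
gen 35: ○○○○○○○
○○○○○○○
○○○○○○○
○○○●●○○
○○●○○○^
○○●○○●○
○○○●○○●
○○○○●●○

4,6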